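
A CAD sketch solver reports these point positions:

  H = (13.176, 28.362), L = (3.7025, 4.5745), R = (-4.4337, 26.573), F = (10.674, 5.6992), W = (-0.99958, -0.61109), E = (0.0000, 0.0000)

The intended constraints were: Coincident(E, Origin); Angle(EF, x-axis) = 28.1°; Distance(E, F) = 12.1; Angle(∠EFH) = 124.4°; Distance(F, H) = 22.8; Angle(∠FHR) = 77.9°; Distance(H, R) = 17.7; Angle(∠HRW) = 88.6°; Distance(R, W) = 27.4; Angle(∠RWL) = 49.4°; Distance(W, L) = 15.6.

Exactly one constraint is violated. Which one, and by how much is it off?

Distance(W, L) = 15.6 — off by 8.60.

E = (0.00, 0.00) ✓; EF at 28.10° ✓; |EF| = 12.10 ✓; ∠EFH = 124.4° ✓; |FH| = 22.80 ✓; ∠FHR = 77.90° ✓; |HR| = 17.70 ✓; ∠HRW = 88.60° ✓; |RW| = 27.40 ✓; ∠RWL = 49.40° ✓; |WL| = 7.000 ✗.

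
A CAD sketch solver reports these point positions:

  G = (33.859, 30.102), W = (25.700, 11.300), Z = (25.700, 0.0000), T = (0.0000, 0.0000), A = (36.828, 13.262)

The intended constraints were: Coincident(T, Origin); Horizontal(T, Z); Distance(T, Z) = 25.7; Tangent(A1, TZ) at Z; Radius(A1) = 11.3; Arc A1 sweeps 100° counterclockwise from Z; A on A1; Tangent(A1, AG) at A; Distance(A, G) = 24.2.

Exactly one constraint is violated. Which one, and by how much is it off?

Distance(A, G) = 24.2 — off by 7.10.

T = (0.00, 0.00) ✓; T.y = 0.00, Z.y = 0.00 ✓; |TZ| = 25.70 ✓; ∠(WZ, ZT) = 90.00° ✓; |WZ| = 11.30 ✓; bearing(W→A) − bearing(W→Z) = 100.0° ✓; |WA| = 11.30 ✓; ∠(WA, AG) = 90.00° ✓; |AG| = 17.10 ✗.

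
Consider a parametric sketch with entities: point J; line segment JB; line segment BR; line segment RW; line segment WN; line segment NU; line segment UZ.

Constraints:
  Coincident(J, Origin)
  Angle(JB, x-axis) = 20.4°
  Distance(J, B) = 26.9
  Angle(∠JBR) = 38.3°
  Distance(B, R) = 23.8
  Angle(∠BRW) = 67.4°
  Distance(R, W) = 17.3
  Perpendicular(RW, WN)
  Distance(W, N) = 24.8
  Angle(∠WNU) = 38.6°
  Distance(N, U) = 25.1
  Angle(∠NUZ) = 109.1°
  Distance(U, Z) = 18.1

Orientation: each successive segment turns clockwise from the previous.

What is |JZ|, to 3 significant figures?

8.03

∠WNU = 38.6° gives NU at -105° from the x-axis; with |NU| = 25.1, U = (16.1, -6.58). ∠NUZ = 109.1° gives UZ at -176° from the x-axis; with |UZ| = 18.1, Z = (-1.99, -7.78). Then |JZ| = |Z − J| = 8.03.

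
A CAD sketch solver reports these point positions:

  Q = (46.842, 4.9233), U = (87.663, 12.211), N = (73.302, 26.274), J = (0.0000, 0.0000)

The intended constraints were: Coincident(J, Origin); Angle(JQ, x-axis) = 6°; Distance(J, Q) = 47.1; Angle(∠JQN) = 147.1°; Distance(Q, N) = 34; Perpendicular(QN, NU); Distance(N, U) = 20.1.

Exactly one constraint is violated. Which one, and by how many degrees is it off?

Perpendicular(QN, NU) — off by 6.70°.

J = (0.00, 0.00) ✓; JQ at 6.000° ✓; |JQ| = 47.10 ✓; ∠JQN = 147.1° ✓; |QN| = 34.00 ✓; ∠(QN, NU) = 83.30° ✗; |NU| = 20.10 ✓.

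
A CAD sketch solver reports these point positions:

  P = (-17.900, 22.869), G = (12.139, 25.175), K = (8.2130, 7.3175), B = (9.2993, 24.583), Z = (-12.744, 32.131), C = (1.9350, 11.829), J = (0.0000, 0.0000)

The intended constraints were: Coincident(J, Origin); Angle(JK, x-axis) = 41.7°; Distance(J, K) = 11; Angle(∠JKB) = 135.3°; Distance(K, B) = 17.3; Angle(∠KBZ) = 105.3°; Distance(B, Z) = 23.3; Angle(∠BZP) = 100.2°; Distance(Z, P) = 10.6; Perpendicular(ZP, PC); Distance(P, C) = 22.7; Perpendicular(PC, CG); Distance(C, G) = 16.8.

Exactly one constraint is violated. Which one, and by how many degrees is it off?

Perpendicular(PC, CG) — off by 8.30°.

J = (0.00, 0.00) ✓; JK at 41.70° ✓; |JK| = 11.00 ✓; ∠JKB = 135.3° ✓; |KB| = 17.30 ✓; ∠KBZ = 105.3° ✓; |BZ| = 23.30 ✓; ∠BZP = 100.2° ✓; |ZP| = 10.60 ✓; ∠(ZP, PC) = 90.00° ✓; |PC| = 22.70 ✓; ∠(PC, CG) = 81.70° ✗; |CG| = 16.80 ✓.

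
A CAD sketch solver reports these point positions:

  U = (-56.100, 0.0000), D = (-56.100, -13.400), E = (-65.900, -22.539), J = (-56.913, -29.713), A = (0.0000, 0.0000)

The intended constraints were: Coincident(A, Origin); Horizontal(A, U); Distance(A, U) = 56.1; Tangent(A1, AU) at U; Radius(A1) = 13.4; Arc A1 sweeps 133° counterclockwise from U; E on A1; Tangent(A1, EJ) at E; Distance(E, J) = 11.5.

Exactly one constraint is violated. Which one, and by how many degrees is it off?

Tangent(A1, EJ) at E — off by 8.40°.

A = (0.00, 0.00) ✓; A.y = 0.00, U.y = 0.00 ✓; |AU| = 56.10 ✓; ∠(DU, UA) = 90.00° ✓; |DU| = 13.40 ✓; bearing(D→E) − bearing(D→U) = 133.0° ✓; |DE| = 13.40 ✓; ∠(DE, EJ) = 81.60° ✗; |EJ| = 11.50 ✓.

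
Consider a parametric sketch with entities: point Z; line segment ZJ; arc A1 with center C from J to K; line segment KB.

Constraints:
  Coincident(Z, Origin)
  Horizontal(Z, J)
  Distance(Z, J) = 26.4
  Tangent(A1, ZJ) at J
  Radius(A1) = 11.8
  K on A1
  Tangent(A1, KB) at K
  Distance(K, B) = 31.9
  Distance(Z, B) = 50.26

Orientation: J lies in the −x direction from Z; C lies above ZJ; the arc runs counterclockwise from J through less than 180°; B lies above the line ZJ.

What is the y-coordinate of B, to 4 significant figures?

45.45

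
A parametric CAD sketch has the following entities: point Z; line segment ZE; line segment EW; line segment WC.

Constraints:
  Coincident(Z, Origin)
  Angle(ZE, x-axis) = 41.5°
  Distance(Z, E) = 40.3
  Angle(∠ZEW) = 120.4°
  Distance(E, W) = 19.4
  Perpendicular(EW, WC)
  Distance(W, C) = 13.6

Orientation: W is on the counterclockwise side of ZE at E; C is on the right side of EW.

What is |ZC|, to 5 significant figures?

62.627

Z is at the origin; ZE runs at 41.5° with length 40.3, so E = 40.3·(cos 41.5°, sin 41.5°) = (30.183, 26.704). ∠ZEW = 120.4°, so EW runs at 41.5° + (180° − 120.4°) = 101.10° from the x-axis; with |EW| = 19.4, W = E + 19.4·(cos 101.10°, sin 101.10°) = (26.448, 45.741). EW is perpendicular to WC; with |WC| = 13.6 on the right of EW, C = W + 13.6·(0.98129, 0.19252) = (39.794, 48.359). Then |ZC| = |C − Z| = 62.627.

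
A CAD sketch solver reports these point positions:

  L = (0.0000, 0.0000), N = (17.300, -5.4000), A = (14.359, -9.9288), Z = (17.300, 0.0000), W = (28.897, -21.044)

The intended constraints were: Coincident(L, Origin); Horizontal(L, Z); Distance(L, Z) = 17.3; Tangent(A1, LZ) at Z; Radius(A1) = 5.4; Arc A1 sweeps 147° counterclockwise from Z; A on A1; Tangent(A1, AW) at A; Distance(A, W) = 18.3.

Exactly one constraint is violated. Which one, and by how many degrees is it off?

Tangent(A1, AW) at A — off by 4.40°.

L = (0.00, 0.00) ✓; L.y = 0.00, Z.y = 0.00 ✓; |LZ| = 17.30 ✓; ∠(NZ, ZL) = 90.00° ✓; |NZ| = 5.400 ✓; bearing(N→A) − bearing(N→Z) = 147.0° ✓; |NA| = 5.400 ✓; ∠(NA, AW) = 94.40° ✗; |AW| = 18.30 ✓.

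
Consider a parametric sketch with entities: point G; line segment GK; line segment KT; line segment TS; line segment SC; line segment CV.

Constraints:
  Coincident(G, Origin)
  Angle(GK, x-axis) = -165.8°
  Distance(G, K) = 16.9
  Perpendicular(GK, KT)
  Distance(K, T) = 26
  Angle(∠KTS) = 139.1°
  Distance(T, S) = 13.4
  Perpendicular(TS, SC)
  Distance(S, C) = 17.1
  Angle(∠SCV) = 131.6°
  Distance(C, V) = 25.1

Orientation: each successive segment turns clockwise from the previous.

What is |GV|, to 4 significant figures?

5.108

G is at the origin; GK runs at -165.8° with length 16.9, so K = (-16.38, -4.146). GK is perpendicular to KT, so KT runs at 104.2°; with |KT| = 26.0, T = (-22.76, 21.06). ∠KTS = 139.1° gives TS at 63.30° from the x-axis; with |TS| = 13.4, S = (-16.74, 33.03). TS is perpendicular to SC, so SC runs at -26.70°; with |SC| = 17.1, C = (-1.464, 25.35). ∠SCV = 131.6° gives CV at -75.10° from the x-axis; with |CV| = 25.1, V = (4.990, 1.092). Then |GV| = |V − G| = 5.108.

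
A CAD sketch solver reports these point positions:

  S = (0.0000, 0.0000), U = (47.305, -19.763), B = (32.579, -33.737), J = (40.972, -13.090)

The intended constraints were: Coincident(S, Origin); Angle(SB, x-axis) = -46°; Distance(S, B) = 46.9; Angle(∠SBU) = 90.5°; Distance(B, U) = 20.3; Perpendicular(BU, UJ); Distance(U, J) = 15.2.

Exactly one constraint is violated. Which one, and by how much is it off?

Distance(U, J) = 15.2 — off by 6.00.

S = (0.00, 0.00) ✓; SB at -46.00° ✓; |SB| = 46.90 ✓; ∠SBU = 90.50° ✓; |BU| = 20.30 ✓; ∠(BU, UJ) = 90.00° ✓; |UJ| = 9.200 ✗.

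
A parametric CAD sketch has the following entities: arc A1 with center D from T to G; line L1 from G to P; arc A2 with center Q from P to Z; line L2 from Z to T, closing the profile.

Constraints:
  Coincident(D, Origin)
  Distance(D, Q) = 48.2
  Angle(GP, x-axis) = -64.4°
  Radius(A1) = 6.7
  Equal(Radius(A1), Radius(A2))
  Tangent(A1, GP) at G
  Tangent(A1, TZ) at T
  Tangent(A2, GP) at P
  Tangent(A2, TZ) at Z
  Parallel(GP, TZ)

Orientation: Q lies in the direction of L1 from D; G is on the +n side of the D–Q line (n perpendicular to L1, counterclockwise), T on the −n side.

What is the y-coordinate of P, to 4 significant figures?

-40.57

The slot axis is L1's direction at -64.4°, so u = (cos -64.4°, sin -64.4°) = (0.4321, -0.9018) and n = (−sin -64.4°, cos -64.4°) = (0.9018, 0.4321). D is at the origin and Q lies 48.2 along u from D, so Q = 48.2·u = (20.83, -43.47). Tangency of A1 to both parallel lines with radius 6.7 puts G and T at D ± 6.7·n: G = (6.042, 2.895), T = (-6.042, -2.895). Equal radii place P and Z the same way about Q: P = Q + 6.7·n = (26.87, -40.57), Z = Q − 6.7·n = (14.78, -46.36). So P.y = -40.57.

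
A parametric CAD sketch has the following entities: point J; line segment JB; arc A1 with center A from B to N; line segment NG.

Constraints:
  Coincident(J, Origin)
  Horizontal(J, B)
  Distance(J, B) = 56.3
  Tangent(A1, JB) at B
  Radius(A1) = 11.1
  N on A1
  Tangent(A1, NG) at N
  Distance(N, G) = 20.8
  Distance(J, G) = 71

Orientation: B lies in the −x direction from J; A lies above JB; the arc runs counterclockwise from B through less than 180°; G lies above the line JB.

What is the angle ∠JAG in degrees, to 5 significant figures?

116.14°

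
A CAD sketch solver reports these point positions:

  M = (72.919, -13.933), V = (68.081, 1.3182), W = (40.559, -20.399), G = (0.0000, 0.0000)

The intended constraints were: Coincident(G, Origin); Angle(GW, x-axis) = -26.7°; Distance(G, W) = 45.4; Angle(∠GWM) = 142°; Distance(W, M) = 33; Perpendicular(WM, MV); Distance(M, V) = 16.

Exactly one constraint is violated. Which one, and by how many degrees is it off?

Perpendicular(WM, MV) — off by 6.30°.

G = (0.00, 0.00) ✓; GW at -26.70° ✓; |GW| = 45.40 ✓; ∠GWM = 142.0° ✓; |WM| = 33.00 ✓; ∠(WM, MV) = 96.30° ✗; |MV| = 16.00 ✓.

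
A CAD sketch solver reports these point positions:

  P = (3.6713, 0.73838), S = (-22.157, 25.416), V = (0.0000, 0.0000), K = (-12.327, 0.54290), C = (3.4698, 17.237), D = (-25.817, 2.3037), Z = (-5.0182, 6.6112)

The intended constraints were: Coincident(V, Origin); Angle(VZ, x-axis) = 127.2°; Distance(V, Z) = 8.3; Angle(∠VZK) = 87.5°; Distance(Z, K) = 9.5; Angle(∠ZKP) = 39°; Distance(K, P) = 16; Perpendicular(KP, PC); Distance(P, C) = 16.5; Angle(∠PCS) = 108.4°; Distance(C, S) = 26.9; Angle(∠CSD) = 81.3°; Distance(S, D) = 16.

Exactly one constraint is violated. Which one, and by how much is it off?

Distance(S, D) = 16 — off by 7.40.

V = (0.00, 0.00) ✓; VZ at 127.2° ✓; |VZ| = 8.300 ✓; ∠VZK = 87.50° ✓; |ZK| = 9.500 ✓; ∠ZKP = 39.00° ✓; |KP| = 16.00 ✓; ∠(KP, PC) = 90.00° ✓; |PC| = 16.50 ✓; ∠PCS = 108.4° ✓; |CS| = 26.90 ✓; ∠CSD = 81.30° ✓; |SD| = 23.40 ✗.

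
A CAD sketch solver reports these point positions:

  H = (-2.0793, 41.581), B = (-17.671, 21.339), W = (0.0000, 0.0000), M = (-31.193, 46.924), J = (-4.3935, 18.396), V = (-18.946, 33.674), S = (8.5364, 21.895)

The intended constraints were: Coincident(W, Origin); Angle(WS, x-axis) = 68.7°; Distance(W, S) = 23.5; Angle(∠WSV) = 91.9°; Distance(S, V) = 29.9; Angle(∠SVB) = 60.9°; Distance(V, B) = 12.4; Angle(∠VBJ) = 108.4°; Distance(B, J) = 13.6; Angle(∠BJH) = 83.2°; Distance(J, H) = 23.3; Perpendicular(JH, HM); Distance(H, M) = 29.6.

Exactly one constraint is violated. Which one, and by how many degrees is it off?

Perpendicular(JH, HM) — off by 4.70°.

W = (0.00, 0.00) ✓; WS at 68.70° ✓; |WS| = 23.50 ✓; ∠WSV = 91.90° ✓; |SV| = 29.90 ✓; ∠SVB = 60.90° ✓; |VB| = 12.40 ✓; ∠VBJ = 108.4° ✓; |BJ| = 13.60 ✓; ∠BJH = 83.20° ✓; |JH| = 23.30 ✓; ∠(JH, HM) = 85.30° ✗; |HM| = 29.60 ✓.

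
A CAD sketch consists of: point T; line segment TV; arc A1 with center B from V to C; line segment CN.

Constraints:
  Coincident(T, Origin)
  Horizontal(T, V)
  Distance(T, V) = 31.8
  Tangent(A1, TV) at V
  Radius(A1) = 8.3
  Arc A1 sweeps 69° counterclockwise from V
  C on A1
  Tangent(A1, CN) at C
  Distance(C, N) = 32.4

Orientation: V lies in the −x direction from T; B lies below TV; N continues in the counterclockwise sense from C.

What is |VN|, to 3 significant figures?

40.5

T is at the origin; TV is horizontal with |TV| = 31.8 and V on the −x side, so V = (-31.8, 0.00). Tangency of A1 to TV means the radius BV is perpendicular to TV, so B = V + (0, -8.3) = (-31.8, -8.30). On A1, V sits at bearing 90° from B; a 69° counterclockwise sweep puts C at bearing 159°, so C = B + 8.3·(cos 159°, sin 159°) = (-39.5, -5.33). The tangent condition forces BC to be normal to CN, so CN runs along (−sin 159°, cos 159°); with |CN| = 32.4, N = (-51.2, -35.6). Then |VN| = |N − V| = 40.5.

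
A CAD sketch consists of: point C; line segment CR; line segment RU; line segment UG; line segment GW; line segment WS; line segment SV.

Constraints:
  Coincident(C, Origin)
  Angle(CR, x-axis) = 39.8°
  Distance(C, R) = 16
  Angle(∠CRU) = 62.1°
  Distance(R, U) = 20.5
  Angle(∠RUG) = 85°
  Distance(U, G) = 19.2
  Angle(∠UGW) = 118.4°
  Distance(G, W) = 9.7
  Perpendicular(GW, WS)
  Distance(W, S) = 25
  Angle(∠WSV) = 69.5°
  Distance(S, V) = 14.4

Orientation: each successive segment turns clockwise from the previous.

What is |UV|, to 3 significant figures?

6.16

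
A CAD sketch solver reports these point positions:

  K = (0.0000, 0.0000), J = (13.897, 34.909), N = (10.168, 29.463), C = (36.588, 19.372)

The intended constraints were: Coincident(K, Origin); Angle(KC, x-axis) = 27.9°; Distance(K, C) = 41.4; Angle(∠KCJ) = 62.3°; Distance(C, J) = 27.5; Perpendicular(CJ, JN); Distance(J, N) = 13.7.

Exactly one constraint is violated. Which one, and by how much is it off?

Distance(J, N) = 13.7 — off by 7.10.

K = (0.00, 0.00) ✓; KC at 27.90° ✓; |KC| = 41.40 ✓; ∠KCJ = 62.30° ✓; |CJ| = 27.50 ✓; ∠(CJ, JN) = 90.00° ✓; |JN| = 6.600 ✗.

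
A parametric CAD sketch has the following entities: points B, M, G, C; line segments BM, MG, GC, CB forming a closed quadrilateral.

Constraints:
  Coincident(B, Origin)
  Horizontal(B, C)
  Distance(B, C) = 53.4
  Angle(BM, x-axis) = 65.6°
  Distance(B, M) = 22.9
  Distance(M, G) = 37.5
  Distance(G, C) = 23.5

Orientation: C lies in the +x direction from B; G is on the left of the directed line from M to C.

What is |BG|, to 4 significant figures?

52.07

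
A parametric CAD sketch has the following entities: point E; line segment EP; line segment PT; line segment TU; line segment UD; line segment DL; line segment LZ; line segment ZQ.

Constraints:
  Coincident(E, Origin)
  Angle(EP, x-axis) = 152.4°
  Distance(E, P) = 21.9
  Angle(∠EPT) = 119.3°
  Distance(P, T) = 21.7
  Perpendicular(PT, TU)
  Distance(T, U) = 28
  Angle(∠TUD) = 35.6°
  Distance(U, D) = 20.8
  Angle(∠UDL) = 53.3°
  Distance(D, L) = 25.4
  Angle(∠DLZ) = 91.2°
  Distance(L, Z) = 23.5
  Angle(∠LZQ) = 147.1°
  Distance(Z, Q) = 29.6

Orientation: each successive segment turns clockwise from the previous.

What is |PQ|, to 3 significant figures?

62.9

E is at the origin; EP runs at 152.4° with length 21.9, so P = (-19.4, 10.1). ∠EPT = 119.3° gives PT at 91.7° from the x-axis; with |PT| = 21.7, T = (-20.1, 31.8). The perpendicularity gives TU at right angles to PT, so TU runs at 1.70°; with |TU| = 28.0, U = (7.94, 32.7). ∠TUD = 35.6° gives UD at -143° from the x-axis; with |UD| = 20.8, D = (-8.61, 20.1). ∠UDL = 53.3° gives DL at 90.6° from the x-axis; with |DL| = 25.4, L = (-8.88, 45.5). ∠DLZ = 91.2° gives LZ at 1.80° from the x-axis; with |LZ| = 23.5, Z = (14.6, 46.2). ∠LZQ = 147.1° gives ZQ at -31.1° from the x-axis; with |ZQ| = 29.6, Q = (40.0, 30.9). Then |PQ| = |Q − P| = 62.9.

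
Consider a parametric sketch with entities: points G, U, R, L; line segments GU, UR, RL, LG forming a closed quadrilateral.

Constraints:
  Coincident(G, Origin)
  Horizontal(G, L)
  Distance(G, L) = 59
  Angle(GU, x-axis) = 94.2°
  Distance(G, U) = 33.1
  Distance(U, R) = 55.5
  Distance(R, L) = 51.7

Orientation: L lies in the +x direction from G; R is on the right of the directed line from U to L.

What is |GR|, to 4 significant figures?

23.72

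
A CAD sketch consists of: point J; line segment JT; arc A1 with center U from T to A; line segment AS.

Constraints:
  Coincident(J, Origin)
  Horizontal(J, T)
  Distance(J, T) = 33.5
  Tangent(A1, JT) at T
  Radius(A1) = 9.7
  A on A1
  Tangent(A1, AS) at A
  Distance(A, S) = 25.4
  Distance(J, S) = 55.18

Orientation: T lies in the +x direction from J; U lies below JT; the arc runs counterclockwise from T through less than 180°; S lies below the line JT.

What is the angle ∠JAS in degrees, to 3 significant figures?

161°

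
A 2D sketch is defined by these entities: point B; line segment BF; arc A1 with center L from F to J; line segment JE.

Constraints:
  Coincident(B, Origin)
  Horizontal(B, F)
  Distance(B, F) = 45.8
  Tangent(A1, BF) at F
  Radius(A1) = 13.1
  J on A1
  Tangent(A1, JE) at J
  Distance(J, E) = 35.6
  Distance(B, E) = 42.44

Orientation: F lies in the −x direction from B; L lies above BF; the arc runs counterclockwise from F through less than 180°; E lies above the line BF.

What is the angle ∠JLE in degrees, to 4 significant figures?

69.80°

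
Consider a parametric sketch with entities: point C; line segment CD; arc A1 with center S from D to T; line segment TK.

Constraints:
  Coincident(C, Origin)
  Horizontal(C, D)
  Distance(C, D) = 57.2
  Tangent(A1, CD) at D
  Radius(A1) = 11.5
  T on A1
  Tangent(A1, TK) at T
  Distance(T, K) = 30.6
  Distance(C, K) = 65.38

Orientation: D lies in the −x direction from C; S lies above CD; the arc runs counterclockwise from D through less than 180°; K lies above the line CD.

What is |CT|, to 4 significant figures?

47.51

C is at the origin; CD is horizontal with |CD| = 57.2 and D on the −x side, so D = (-57.20, 0.000). A1 meets CD tangentially, so SD is at right angles to CD, so S = D + (0, 11.5) = (-57.20, 11.50). Since ST ⟂ TK (tangency), |SK| = √(11.5² + 30.6²) = 32.69 regardless of where T sits on A1. So K lies on both circle(C, 65.38) and circle(S, 32.69); the above-CD intersection is K = (-49.10, 43.17). T is the foot of the tangent from K: T = (-45.77, 12.75).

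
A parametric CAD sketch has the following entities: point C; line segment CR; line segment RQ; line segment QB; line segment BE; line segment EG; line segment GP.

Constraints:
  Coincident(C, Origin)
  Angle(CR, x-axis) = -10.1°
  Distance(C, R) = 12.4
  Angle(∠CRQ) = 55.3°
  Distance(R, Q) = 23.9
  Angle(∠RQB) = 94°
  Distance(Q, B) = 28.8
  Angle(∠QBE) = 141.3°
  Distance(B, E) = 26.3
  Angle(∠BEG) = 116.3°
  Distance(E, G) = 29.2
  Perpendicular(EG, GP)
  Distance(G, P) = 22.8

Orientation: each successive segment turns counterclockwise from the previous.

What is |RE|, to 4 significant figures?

51.53

C is at the origin; CR runs at -10.1° with length 12.4, so R = (12.21, -2.175). ∠CRQ = 55.3° gives RQ at 114.6° from the x-axis; with |RQ| = 23.9, Q = (2.259, 19.56). ∠RQB = 94.0° gives QB at -159.4° from the x-axis; with |QB| = 28.8, B = (-24.70, 9.423). ∠QBE = 141.3° gives BE at -120.7° from the x-axis; with |BE| = 26.3, E = (-38.13, -13.19). Then |RE| = |E − R| = 51.53.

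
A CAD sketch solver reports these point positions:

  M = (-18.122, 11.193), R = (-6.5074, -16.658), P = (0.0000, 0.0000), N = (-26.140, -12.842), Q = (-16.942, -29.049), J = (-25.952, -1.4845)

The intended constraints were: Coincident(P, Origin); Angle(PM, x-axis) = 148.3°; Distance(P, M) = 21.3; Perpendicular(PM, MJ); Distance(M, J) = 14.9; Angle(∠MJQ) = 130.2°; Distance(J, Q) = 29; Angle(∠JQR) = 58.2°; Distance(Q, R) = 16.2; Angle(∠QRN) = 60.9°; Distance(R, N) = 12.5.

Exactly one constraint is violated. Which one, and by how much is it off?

Distance(R, N) = 12.5 — off by 7.50.

P = (0.00, 0.00) ✓; PM at 148.3° ✓; |PM| = 21.30 ✓; ∠(PM, MJ) = 90.00° ✓; |MJ| = 14.90 ✓; ∠MJQ = 130.2° ✓; |JQ| = 29.00 ✓; ∠JQR = 58.20° ✓; |QR| = 16.20 ✓; ∠QRN = 60.90° ✓; |RN| = 20.00 ✗.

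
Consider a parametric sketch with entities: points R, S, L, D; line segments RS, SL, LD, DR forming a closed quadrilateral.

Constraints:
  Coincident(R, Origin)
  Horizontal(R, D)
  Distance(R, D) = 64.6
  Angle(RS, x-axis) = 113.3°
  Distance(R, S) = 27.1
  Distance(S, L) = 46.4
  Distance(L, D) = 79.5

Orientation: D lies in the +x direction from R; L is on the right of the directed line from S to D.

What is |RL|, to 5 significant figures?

24.587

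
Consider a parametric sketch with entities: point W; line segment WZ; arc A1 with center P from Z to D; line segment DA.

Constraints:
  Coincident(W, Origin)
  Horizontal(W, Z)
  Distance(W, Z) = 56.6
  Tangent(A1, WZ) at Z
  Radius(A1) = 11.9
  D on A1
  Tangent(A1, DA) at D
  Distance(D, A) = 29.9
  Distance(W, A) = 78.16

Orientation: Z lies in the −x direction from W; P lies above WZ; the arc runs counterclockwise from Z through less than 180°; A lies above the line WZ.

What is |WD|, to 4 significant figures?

50.90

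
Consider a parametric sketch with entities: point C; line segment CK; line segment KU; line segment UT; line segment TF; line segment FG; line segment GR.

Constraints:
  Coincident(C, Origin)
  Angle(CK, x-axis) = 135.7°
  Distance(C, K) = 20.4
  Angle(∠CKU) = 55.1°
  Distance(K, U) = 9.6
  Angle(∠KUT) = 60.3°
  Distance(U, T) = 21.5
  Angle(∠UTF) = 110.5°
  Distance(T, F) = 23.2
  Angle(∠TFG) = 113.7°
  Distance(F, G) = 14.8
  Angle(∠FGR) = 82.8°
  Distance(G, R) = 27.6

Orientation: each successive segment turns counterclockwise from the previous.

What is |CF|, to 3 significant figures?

35.7

∠KUT = 60.3° gives UT at 20.3° from the x-axis; with |UT| = 21.5, T = (4.00, 12.2). ∠UTF = 110.5° gives TF at 89.8° from the x-axis; with |TF| = 23.2, F = (4.08, 35.4). Then |CF| = |F − C| = 35.7.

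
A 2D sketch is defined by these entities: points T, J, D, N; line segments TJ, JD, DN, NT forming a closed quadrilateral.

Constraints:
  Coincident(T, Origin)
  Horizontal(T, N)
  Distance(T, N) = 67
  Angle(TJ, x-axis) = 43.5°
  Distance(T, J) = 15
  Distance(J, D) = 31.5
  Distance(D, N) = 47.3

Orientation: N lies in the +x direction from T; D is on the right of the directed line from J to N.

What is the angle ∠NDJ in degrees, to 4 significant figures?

90.51°

Checks: |TN| = 67.00 ✓; |TJ| = 15.00 ✓; |JD| = 31.50 ✓; |DN| = 47.30 ✓.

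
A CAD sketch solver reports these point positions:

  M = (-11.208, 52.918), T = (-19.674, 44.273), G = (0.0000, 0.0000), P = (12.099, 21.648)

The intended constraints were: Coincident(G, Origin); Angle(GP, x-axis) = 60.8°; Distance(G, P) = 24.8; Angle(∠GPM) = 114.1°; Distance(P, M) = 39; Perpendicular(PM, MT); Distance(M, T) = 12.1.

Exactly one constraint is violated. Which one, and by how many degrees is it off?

Perpendicular(PM, MT) — off by 8.90°.

G = (0.00, 0.00) ✓; GP at 60.80° ✓; |GP| = 24.80 ✓; ∠GPM = 114.1° ✓; |PM| = 39.00 ✓; ∠(PM, MT) = 98.90° ✗; |MT| = 12.10 ✓.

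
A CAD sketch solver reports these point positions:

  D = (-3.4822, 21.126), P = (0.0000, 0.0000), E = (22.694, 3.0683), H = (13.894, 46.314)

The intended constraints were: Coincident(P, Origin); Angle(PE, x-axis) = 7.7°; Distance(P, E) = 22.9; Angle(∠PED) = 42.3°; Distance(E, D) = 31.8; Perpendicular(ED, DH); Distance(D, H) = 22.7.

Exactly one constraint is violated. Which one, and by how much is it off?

Distance(D, H) = 22.7 — off by 7.90.

P = (0.00, 0.00) ✓; PE at 7.700° ✓; |PE| = 22.90 ✓; ∠PED = 42.30° ✓; |ED| = 31.80 ✓; ∠(ED, DH) = 90.00° ✓; |DH| = 30.60 ✗.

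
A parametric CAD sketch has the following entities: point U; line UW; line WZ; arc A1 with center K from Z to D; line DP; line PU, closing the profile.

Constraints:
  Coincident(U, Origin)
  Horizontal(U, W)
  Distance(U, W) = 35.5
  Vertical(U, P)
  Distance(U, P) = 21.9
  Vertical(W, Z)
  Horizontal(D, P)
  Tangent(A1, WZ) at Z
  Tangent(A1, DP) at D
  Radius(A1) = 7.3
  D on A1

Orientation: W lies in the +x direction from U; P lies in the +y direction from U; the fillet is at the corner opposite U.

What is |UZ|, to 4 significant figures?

38.39

The virtual corner opposite U is at (35.50, 21.90). The tangent condition forces KZ to be normal to WZ and tangency of A1 to DP means the radius KD is perpendicular to DP, with radius 7.3, so the center K sits 7.3 in from both sides at K = (28.20, 14.60). That places the tangent points at Z = (35.50, 14.60) on WZ and D = (28.20, 21.90) on DP. Then |UZ| = |Z − U| = 38.39.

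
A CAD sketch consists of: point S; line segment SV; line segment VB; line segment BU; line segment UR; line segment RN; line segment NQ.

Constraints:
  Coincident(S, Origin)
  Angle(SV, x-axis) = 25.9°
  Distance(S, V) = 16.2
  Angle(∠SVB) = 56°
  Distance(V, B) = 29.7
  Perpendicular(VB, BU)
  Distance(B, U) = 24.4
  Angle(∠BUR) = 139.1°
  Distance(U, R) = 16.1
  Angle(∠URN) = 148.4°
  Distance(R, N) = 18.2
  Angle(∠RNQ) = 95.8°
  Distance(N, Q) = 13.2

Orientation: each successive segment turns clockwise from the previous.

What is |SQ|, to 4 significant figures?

20.68

∠URN = 148.4° gives RN at 99.40° from the x-axis; with |RN| = 18.2, N = (-27.30, 11.22). ∠RNQ = 95.8° gives NQ at 15.20° from the x-axis; with |NQ| = 13.2, Q = (-14.57, 14.68). Then |SQ| = |Q − S| = 20.68.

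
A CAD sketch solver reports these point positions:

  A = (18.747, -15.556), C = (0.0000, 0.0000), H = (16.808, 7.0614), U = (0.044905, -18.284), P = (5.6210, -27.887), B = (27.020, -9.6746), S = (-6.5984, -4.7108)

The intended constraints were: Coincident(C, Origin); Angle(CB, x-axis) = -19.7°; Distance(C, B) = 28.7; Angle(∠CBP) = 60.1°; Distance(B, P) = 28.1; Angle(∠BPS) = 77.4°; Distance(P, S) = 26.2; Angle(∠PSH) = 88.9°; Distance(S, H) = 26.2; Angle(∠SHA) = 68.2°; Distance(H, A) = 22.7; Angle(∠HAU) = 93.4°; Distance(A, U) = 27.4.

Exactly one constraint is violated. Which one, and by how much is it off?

Distance(A, U) = 27.4 — off by 8.50.

C = (0.00, 0.00) ✓; CB at -19.70° ✓; |CB| = 28.70 ✓; ∠CBP = 60.10° ✓; |BP| = 28.10 ✓; ∠BPS = 77.40° ✓; |PS| = 26.20 ✓; ∠PSH = 88.90° ✓; |SH| = 26.20 ✓; ∠SHA = 68.20° ✓; |HA| = 22.70 ✓; ∠HAU = 93.40° ✓; |AU| = 18.90 ✗.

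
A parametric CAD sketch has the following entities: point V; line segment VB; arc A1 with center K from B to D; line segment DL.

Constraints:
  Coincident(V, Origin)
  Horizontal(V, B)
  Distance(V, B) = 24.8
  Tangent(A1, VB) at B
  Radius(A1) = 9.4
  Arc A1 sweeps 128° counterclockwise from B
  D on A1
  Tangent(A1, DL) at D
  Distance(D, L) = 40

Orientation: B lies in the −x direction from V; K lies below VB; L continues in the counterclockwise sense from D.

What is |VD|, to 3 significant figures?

35.6

Since A1 is tangent to VB there, KB ⟂ VB, so K = B + (0, -9.4) = (-24.8, -9.40). On A1, B sits at bearing 90° from K; a 128° counterclockwise sweep puts D at bearing 218°, so D = K + 9.4·(cos 218°, sin 218°) = (-32.2, -15.2). Then |VD| = |D − V| = 35.6.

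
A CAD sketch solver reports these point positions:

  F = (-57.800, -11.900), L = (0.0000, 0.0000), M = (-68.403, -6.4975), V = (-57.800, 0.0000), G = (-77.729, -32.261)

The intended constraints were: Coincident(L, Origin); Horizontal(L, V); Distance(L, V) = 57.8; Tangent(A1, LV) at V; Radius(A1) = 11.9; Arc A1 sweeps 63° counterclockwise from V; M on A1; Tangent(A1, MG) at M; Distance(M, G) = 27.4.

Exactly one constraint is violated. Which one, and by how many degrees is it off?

Tangent(A1, MG) at M — off by 7.10°.

L = (0.00, 0.00) ✓; L.y = 0.00, V.y = 0.00 ✓; |LV| = 57.80 ✓; ∠(FV, VL) = 90.00° ✓; |FV| = 11.90 ✓; bearing(F→M) − bearing(F→V) = 63.00° ✓; |FM| = 11.90 ✓; ∠(FM, MG) = 82.90° ✗; |MG| = 27.40 ✓.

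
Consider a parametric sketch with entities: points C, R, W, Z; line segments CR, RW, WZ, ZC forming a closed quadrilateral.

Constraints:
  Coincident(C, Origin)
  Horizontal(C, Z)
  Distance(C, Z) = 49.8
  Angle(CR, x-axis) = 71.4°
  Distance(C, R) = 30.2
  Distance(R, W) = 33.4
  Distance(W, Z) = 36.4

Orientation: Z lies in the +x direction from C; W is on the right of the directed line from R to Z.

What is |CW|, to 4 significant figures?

14.41

C is at the origin; CZ is horizontal with |CZ| = 49.8 and Z in +x, so Z = (49.8, 0). CR runs at 71.4° with |CR| = 30.2, so R = (9.633, 28.62). W is determined by |RW| = 33.4 and |WZ| = 36.4 together: it lies at the intersection of circle(R, 33.4) and circle(Z, 36.4). With |RZ| = 49.32, the foot of the radical line on RZ is 22.54 from R and the perpendicular offset is √(33.4² − 22.54²) = 24.65. Taking the right-of-RZ solution: W = (13.68, -4.531).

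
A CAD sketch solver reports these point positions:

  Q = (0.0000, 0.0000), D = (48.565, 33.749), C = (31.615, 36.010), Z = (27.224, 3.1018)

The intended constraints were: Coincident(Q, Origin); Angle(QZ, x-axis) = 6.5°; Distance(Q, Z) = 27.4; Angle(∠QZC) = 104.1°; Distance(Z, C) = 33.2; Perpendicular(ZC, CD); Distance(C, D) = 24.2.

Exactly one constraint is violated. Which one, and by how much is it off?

Distance(C, D) = 24.2 — off by 7.10.

Q = (0.00, 0.00) ✓; QZ at 6.500° ✓; |QZ| = 27.40 ✓; ∠QZC = 104.1° ✓; |ZC| = 33.20 ✓; ∠(ZC, CD) = 90.00° ✓; |CD| = 17.10 ✗.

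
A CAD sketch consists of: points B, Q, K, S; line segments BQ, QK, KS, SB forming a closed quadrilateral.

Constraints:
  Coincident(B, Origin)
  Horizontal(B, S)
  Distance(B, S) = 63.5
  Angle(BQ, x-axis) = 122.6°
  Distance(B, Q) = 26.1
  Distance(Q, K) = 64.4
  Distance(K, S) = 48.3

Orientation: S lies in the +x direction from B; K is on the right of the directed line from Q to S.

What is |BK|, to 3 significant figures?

38.5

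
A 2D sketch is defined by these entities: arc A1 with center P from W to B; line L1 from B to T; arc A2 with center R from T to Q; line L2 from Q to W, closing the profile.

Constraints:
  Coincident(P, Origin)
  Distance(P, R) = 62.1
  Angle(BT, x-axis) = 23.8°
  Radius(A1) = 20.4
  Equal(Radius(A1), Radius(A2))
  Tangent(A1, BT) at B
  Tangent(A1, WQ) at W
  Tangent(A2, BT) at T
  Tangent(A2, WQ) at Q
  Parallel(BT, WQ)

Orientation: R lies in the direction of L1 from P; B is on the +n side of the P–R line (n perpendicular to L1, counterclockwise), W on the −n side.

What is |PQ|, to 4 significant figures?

65.36

The slot axis is L1's direction at 23.8°, so u = (cos 23.8°, sin 23.8°) = (0.9150, 0.4035) and n = (−sin 23.8°, cos 23.8°) = (-0.4035, 0.9150). P is at the origin and R lies 62.1 along u from P, so R = 62.1·u = (56.82, 25.06). Tangency of A1 to both parallel lines with radius 20.4 puts B and W at P ± 20.4·n: B = (-8.232, 18.67), W = (8.232, -18.67). Equal radii place T and Q the same way about R: T = R + 20.4·n = (48.59, 43.73), Q = R − 20.4·n = (65.05, 6.395). Then |PQ| = |Q − P| = 65.36.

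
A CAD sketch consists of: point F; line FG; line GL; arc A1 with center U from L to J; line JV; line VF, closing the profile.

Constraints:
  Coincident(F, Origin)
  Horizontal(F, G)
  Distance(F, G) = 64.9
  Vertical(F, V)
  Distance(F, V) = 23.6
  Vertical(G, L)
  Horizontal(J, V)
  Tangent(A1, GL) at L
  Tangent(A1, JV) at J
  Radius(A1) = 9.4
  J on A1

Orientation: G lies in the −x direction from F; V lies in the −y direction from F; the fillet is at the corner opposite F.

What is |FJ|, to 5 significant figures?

60.309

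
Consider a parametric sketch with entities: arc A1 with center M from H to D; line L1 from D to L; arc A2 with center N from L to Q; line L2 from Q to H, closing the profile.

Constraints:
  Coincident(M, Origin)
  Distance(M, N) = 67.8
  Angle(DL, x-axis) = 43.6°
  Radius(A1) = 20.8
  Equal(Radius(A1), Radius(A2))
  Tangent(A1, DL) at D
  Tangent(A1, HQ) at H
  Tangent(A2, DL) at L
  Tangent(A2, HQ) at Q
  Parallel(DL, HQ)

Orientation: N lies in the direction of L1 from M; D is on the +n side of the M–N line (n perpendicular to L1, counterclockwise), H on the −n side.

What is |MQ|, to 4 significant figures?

70.92

The slot axis is L1's direction at 43.6°, so u = (cos 43.6°, sin 43.6°) = (0.7242, 0.6896) and n = (−sin 43.6°, cos 43.6°) = (-0.6896, 0.7242). M is at the origin and N lies 67.8 along u from M, so N = 67.8·u = (49.10, 46.76). Tangency of A1 to both parallel lines with radius 20.8 puts D and H at M ± 20.8·n: D = (-14.34, 15.06), H = (14.34, -15.06). Equal radii place L and Q the same way about N: L = N + 20.8·n = (34.75, 61.82), Q = N − 20.8·n = (63.44, 31.69). Then |MQ| = |Q − M| = 70.92.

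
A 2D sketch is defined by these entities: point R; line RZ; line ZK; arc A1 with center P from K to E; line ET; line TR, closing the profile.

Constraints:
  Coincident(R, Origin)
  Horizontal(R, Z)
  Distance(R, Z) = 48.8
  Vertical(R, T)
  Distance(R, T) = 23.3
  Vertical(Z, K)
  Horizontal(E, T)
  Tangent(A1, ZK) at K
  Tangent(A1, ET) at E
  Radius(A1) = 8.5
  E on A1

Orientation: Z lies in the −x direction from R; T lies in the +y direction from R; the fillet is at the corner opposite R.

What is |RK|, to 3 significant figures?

51.0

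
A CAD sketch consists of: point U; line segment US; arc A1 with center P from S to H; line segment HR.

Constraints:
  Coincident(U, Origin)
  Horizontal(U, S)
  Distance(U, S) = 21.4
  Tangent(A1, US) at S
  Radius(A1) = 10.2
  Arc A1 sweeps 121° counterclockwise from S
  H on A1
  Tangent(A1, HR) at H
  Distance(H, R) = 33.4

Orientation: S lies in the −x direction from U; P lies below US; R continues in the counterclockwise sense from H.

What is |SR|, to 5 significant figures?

44.887

U is at the origin; U and S share the same y with |US| = 21.4 and S on the −x side, so S = (-21.400, 0.0000). A1 meets US tangentially, so PS is at right angles to US, so P = S + (0, -10.2) = (-21.400, -10.200). On A1, S sits at bearing 90° from P; a 121° counterclockwise sweep puts H at bearing 211°, so H = P + 10.2·(cos 211°, sin 211°) = (-30.143, -15.453). The tangent condition forces PH to be normal to HR, so HR runs along (−sin 211°, cos 211°); with |HR| = 33.4, R = (-12.941, -44.083). Then |SR| = |R − S| = 44.887.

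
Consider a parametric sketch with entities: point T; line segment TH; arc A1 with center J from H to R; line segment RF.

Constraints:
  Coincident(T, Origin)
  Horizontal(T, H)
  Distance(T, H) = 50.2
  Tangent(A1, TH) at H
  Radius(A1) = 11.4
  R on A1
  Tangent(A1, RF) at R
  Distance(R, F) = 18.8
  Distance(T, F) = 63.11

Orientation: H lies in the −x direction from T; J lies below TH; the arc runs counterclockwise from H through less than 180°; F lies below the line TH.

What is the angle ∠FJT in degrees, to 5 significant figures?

112.04°

Checks: |JH| = 11.40 ✓; |JR| = 11.40 ✓; ∠(JR, RF) = 90.00° ✓; |RF| = 18.80 ✓; |TF| = 63.11 ✓.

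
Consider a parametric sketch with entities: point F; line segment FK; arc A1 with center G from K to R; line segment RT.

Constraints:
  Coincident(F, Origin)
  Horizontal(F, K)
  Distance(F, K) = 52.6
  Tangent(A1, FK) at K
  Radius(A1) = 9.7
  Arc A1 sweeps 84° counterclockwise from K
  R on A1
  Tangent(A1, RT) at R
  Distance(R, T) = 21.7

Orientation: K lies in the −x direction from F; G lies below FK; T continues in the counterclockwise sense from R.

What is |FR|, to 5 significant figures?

62.850

Tangency of A1 to FK means the radius GK is perpendicular to FK, so G = K + (0, -9.7) = (-52.600, -9.7000). On A1, K sits at bearing 90° from G; an 84° counterclockwise sweep puts R at bearing 174°, so R = G + 9.7·(cos 174°, sin 174°) = (-62.247, -8.6861). Then |FR| = |R − F| = 62.850.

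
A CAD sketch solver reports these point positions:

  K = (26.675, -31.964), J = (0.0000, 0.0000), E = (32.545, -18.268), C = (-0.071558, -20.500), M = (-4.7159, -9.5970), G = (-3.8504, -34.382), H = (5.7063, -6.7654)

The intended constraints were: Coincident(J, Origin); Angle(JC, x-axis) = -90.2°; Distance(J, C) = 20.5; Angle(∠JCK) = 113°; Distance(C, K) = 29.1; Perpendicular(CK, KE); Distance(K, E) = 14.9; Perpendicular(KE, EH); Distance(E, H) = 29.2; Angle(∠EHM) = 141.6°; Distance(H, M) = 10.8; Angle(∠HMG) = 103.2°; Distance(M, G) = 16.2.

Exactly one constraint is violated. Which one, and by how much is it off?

Distance(M, G) = 16.2 — off by 8.60.

J = (0.00, 0.00) ✓; JC at -90.20° ✓; |JC| = 20.50 ✓; ∠JCK = 113.0° ✓; |CK| = 29.10 ✓; ∠(CK, KE) = 90.00° ✓; |KE| = 14.90 ✓; ∠(KE, EH) = 90.00° ✓; |EH| = 29.20 ✓; ∠EHM = 141.6° ✓; |HM| = 10.80 ✓; ∠HMG = 103.2° ✓; |MG| = 24.80 ✗.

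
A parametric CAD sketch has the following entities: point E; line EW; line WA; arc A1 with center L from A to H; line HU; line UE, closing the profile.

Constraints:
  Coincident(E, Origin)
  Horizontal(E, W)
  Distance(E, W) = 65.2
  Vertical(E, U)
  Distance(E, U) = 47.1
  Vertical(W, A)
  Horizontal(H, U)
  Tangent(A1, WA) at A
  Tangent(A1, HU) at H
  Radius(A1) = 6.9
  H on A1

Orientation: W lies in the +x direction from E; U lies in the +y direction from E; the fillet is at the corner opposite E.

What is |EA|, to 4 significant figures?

76.60

E is at the origin; EW is horizontal with |EW| = 65.2 and W on the +x side, so W = (65.20, 0.000). EU is vertical with |EU| = 47.1 and U on the +y side, so U = (0.000, 47.10). The virtual corner opposite E is at (65.20, 47.10). Since A1 is tangent to WA there, LA ⟂ WA and since A1 is tangent to HU there, LH ⟂ HU, with radius 6.9, so the center L sits 6.9 in from both sides at L = (58.30, 40.20). That places the tangent points at A = (65.20, 40.20) on WA and H = (58.30, 47.10) on HU. Then |EA| = |A − E| = 76.60.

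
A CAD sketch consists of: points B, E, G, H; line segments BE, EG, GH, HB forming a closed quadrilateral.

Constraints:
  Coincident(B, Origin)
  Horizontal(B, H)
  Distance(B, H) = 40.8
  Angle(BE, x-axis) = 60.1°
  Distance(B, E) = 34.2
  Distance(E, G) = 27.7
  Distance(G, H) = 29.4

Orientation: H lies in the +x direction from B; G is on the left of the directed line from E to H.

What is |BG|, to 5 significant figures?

53.393

B is at the origin; B and H share the same y with |BH| = 40.8 and H in +x, so H = (40.8, 0). BE runs at 60.1° with |BE| = 34.2, so E = (17.048, 29.648). G is determined by |EG| = 27.7 and |GH| = 29.4 together: it lies at the intersection of circle(E, 27.7) and circle(H, 29.4). With |EH| = 37.989, the foot of the radical line on EH is 17.717 from E and the perpendicular offset is √(27.7² − 17.717²) = 21.293. Taking the left-of-EH solution: G = (44.744, 29.134).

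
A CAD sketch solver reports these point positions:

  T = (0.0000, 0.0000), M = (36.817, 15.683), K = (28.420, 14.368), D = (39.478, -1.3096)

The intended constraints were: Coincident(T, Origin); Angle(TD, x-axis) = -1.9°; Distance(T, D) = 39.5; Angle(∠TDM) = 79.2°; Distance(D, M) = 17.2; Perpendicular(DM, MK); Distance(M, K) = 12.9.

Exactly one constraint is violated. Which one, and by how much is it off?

Distance(M, K) = 12.9 — off by 4.40.

T = (0.00, 0.00) ✓; TD at -1.900° ✓; |TD| = 39.50 ✓; ∠TDM = 79.20° ✓; |DM| = 17.20 ✓; ∠(DM, MK) = 90.00° ✓; |MK| = 8.499 ✗.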